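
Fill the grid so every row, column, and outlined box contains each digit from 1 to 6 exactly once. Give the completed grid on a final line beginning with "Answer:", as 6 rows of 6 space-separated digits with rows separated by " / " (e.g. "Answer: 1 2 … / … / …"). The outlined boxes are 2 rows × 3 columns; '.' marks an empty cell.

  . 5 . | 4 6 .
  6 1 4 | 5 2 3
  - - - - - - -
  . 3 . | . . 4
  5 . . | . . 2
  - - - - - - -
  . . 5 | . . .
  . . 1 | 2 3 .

Step 1. [r4c5∈{1}] r4c5 has the single candidate 1, so r4c5=1.
Step 2. [r5c1∈{2,3,4}] row 5 places 3 nowhere but r5c1 ⇒ r5c1=3.
Step 3. [r4c2∈{4,6}] 4 has one home in row 4: r4c2. So r4c2=4.
Step 4. [r3c4∈{6}] only 6 remains possible at r3c4, so r3c4=6.
Step 5. [r6c2∈{6}] only 6 remains possible at r6c2 ⇒ r6c2=6.
Step 6. [r1c1∈{2}] only 2 remains possible at r1c1 ⇒ r1c1=2.
Step 7. [r5c6∈{1,6}] r5c6 is the only open cell in row 5 admitting 6. So r5c6=6.
Step 8. [r4c4∈{3}] r4c4 is down to just 3 ⇒ r4c4=3.
Step 9. [r6c1∈{4}] nothing but 4 survives at r6c1, so r6c1=4.
Step 10. [r1c6∈{1}] r1c6 has the single candidate 1. So r1c6=1.
Step 11. [r6c6∈{5}] only 5 remains possible at r6c6, so r6c6=5.
Step 12. [r1c3∈{3}] only 3 remains possible at r1c3, so r1c3=3.
Step 13. [r5c2∈{2}] r5c2 is down to just 2. So r5c2=2.
Step 14. [r3c3∈{2}] r3c3 is down to just 2, so r3c3=2.
Step 15. [r5c5∈{4}] nothing but 4 survives at r5c5, so r5c5=4.
Step 16. [r3c5∈{5}] r3c5's peers cover all but 5. So r3c5=5.
Step 17. [r5c4∈{1}] r5c4 has the single candidate 1, so r5c4=1.
Step 18. [r3c1∈{1}] only 1 remains possible at r3c1. So r3c1=1.
Step 19. [r4c3∈{6}] r4c3 has the single candidate 6, so r4c3=6.

Answer: 2 5 3 4 6 1 / 6 1 4 5 2 3 / 1 3 2 6 5 4 / 5 4 6 3 1 2 / 3 2 5 1 4 6 / 4 6 1 2 3 5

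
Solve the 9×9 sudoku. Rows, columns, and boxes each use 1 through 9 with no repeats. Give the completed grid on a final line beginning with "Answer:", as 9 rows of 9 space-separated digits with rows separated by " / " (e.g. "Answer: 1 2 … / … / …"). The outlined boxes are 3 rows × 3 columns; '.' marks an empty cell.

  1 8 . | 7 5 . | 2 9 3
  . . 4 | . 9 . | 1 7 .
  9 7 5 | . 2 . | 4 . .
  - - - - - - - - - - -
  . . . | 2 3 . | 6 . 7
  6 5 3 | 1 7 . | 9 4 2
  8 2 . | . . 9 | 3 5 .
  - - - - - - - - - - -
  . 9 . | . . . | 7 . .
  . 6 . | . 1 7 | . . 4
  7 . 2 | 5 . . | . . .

Step 1. [r9c7∈{8}] only 8 remains possible at r9c7, so r9c7=8.
Step 2. [r7c5∈{4,6,8}] col 5 places 8 nowhere but r7c5. So r7c5=8.
Step 3. [r7c3∈{1}] r7c3 is down to just 1. So r7c3=1.
Step 4. [r2c2∈{3}] nothing but 3 survives at r2c2. So r2c2=3.
Step 5. [r7c6∈{2,3,4,6}] across col 6, 2 lands solely at r7c6 ⇒ r7c6=2.
Step 6. [r9c2∈{4}] nothing but 4 survives at r9c2. So r9c2=4.
Step 7. [r9c5∈{6}] r9c5 has the single candidate 6. So r9c5=6.
Step 8. [r9c6∈{3}] nothing but 3 survives at r9c6. So r9c6=3.
Step 9. [r6c4∈{4,6}] across row 6, 6 lands solely at r6c4 ⇒ r6c4=6.
Step 10. [r2c4∈{8}] r2c4 is down to just 8 ⇒ r2c4=8.
Step 11. [r2c6∈{6}] r2c6's peers cover all but 6 ⇒ r2c6=6.
Step 12. [r4c8∈{1,8}] in box 6, 8 fits only at r4c8. So r4c8=8.
Step 13. [r3c8∈{6}] r3c8's peers cover all but 6, so r3c8=6.
Step 14. [r7c8∈{3}] nothing but 3 survives at r7c8 ⇒ r7c8=3.
Step 15. [r8c7∈{5}] r8c7 has the single candidate 5. So r8c7=5.
Step 16. [r4c1∈{4}] only 4 remains possible at r4c1, so r4c1=4.
Step 17. [r6c9∈{1}] r6c9 has the single candidate 1. So r6c9=1.
Step 18. [r5c6∈{8}] r5c6 is down to just 8 ⇒ r5c6=8.
Step 19. [r4c6∈{5}] r4c6 has the single candidate 5 ⇒ r4c6=5.
Step 20. [r3c9∈{8}] r3c9's peers cover all but 8, so r3c9=8.
Step 21. [r9c8∈{1}] r9c8 has the single candidate 1, so r9c8=1.
Step 22. [r2c9∈{5}] nothing but 5 survives at r2c9 ⇒ r2c9=5.
Step 23. [r7c1∈{5}] r7c1 has the single candidate 5. So r7c1=5.
Step 24. [r4c2∈{1}] r4c2's peers cover all but 1. So r4c2=1.
Step 25. [r4c3∈{9}] r4c3 has the single candidate 9 ⇒ r4c3=9.
Step 26. [r3c4∈{3}] r3c4 has the single candidate 3, so r3c4=3.
Step 27. [r7c9∈{6}] only 6 remains possible at r7c9, so r7c9=6.
Step 28. [r3c6∈{1}] r3c6's peers cover all but 1 ⇒ r3c6=1.
Step 29. [r8c3∈{8}] only 8 remains possible at r8c3. So r8c3=8.
Step 30. [r8c8∈{2}] r8c8's peers cover all but 2 ⇒ r8c8=2.
Step 31. [r1c6∈{4}] nothing but 4 survives at r1c6, so r1c6=4.
Step 32. [r1c3∈{6}] nothing but 6 survives at r1c3. So r1c3=6.
Step 33. [r8c4∈{9}] nothing but 9 survives at r8c4, so r8c4=9.
Step 34. [r8c1∈{3}] only 3 remains possible at r8c1, so r8c1=3.
Step 35. [r6c5∈{4}] r6c5 has the single candidate 4, so r6c5=4.
Step 36. [r2c1∈{2}] r2c1 is down to just 2 ⇒ r2c1=2.
Step 37. [r7c4∈{4}] r7c4 has the single candidate 4 ⇒ r7c4=4.
Step 38. [r6c3∈{7}] only 7 remains possible at r6c3 ⇒ r6c3=7.
Step 39. [r9c9∈{9}] only 9 remains possible at r9c9 ⇒ r9c9=9.

Answer: 1 8 6 7 5 4 2 9 3 / 2 3 4 8 9 6 1 7 5 / 9 7 5 3 2 1 4 6 8 / 4 1 9 2 3 5 6 8 7 / 6 5 3 1 7 8 9 4 2 / 8 2 7 6 4 9 3 5 1 / 5 9 1 4 8 2 7 3 6 / 3 6 8 9 1 7 5 2 4 / 7 4 2 5 6 3 8 1 9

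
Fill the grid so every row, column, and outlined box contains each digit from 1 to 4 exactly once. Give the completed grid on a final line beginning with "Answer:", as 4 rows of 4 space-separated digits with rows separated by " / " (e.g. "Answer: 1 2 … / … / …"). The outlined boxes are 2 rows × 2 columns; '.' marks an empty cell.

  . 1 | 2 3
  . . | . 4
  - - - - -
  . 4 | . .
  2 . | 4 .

Step 1. [r3c1∈{1,3}] r3c1 is the only open cell in col 1 admitting 1. So r3c1=1.
Step 2. [r2c1∈{3}] r2c1's peers cover all but 3 ⇒ r2c1=3.
Step 3. [r1c1∈{4}] r1c1 is down to just 4, so r1c1=4.
Step 4. [r2c2∈{2}] r2c2 has the single candidate 2 ⇒ r2c2=2.
Step 5. [r2c3∈{1}] r2c3 has the single candidate 1. So r2c3=1.
Step 6. [r3c3∈{3}] r3c3 is down to just 3, so r3c3=3.
Step 7. [r4c4∈{1}] r4c4 has the single candidate 1, so r4c4=1.
Step 8. [r4c2∈{3}] r4c2 is down to just 3. So r4c2=3.
Step 9. [r3c4∈{2}] r3c4 has the single candidate 2 ⇒ r3c4=2.

Answer: 4 1 2 3 / 3 2 1 4 / 1 4 3 2 / 2 3 4 1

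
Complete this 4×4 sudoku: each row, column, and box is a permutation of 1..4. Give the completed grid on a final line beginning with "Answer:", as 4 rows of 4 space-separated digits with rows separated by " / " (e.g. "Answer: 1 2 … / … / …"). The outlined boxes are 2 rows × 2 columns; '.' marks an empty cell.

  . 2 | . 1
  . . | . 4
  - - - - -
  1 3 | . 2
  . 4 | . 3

Step 1. [r1c3∈{3}] only 3 remains possible at r1c3 ⇒ r1c3=3.
Step 2. [r1c1∈{4}] r1c1 has the single candidate 4. So r1c1=4.
Step 3. [r4c3∈{1}] only 1 remains possible at r4c3. So r4c3=1.
Step 4. [r2c3∈{2}] only 2 remains possible at r2c3 ⇒ r2c3=2.
Step 5. [r3c3∈{4}] only 4 remains possible at r3c3 ⇒ r3c3=4.
Step 6. [r4c1∈{2}] r4c1 is down to just 2. So r4c1=2.
Step 7. [r2c1∈{3}] nothing but 3 survives at r2c1, so r2c1=3.
Step 8. [r2c2∈{1}] r2c2 has the single candidate 1 ⇒ r2c2=1.

Answer: 4 2 3 1 / 3 1 2 4 / 1 3 4 2 / 2 4 1 3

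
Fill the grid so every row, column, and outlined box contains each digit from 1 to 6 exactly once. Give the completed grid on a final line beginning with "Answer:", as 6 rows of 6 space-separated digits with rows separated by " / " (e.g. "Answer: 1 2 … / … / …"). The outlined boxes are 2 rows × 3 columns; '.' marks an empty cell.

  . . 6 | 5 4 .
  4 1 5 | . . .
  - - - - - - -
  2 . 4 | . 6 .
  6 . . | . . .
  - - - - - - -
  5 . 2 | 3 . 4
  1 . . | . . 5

Step 1. [r3c4∈{1}] only 1 remains possible at r3c4. So r3c4=1.
Step 2. [r3c6∈{3}] r3c6 is down to just 3 ⇒ r3c6=3.
Step 3. [r4c6∈{2}] r4c6 is down to just 2, so r4c6=2.
Step 4. [r6c4∈{2,6}] in box 6, 6 fits only at r6c4 ⇒ r6c4=6.
Step 5. [r6c3∈{3}] nothing but 3 survives at r6c3, so r6c3=3.
Step 6. [r4c2∈{3,5}] row 4 places 3 nowhere but r4c2 ⇒ r4c2=3.
Step 7. [r2c4∈{2}] r2c4 is down to just 2 ⇒ r2c4=2.
Step 8. [r4c5∈{5}] r4c5's peers cover all but 5. So r4c5=5.
Step 9. [r2c5∈{3}] nothing but 3 survives at r2c5 ⇒ r2c5=3.
Step 10. [r3c2∈{5}] r3c2 has the single candidate 5 ⇒ r3c2=5.
Step 11. [r1c6∈{1}] r1c6 has the single candidate 1 ⇒ r1c6=1.
Step 12. [r4c3∈{1}] r4c3 is down to just 1 ⇒ r4c3=1.
Step 13. [r5c2∈{6}] r5c2 has the single candidate 6. So r5c2=6.
Step 14. [r1c2∈{2}] only 2 remains possible at r1c2, so r1c2=2.
Step 15. [r2c6∈{6}] r2c6 has the single candidate 6 ⇒ r2c6=6.
Step 16. [r6c5∈{2}] r6c5 is down to just 2, so r6c5=2.
Step 17. [r4c4∈{4}] only 4 remains possible at r4c4, so r4c4=4.
Step 18. [r5c5∈{1}] r5c5 is down to just 1 ⇒ r5c5=1.
Step 19. [r1c1∈{3}] r1c1's peers cover all but 3 ⇒ r1c1=3.
Step 20. [r6c2∈{4}] r6c2 is down to just 4, so r6c2=4.

Answer: 3 2 6 5 4 1 / 4 1 5 2 3 6 / 2 5 4 1 6 3 / 6 3 1 4 5 2 / 5 6 2 3 1 4 / 1 4 3 6 2 5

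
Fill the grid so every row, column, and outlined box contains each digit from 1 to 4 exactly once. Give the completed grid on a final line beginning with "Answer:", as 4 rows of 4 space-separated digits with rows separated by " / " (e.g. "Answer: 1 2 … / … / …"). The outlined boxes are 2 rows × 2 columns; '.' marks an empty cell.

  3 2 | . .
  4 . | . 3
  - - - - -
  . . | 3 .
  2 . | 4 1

Step 1. [r2c2∈{1}] only 1 remains possible at r2c2. So r2c2=1.
Step 2. [r3c2∈{4}] r3c2 has the single candidate 4 ⇒ r3c2=4.
Step 3. [r1c3∈{1}] r1c3 has the single candidate 1, so r1c3=1.
Step 4. [r3c4∈{2}] r3c4 is down to just 2 ⇒ r3c4=2.
Step 5. [r3c1∈{1}] only 1 remains possible at r3c1. So r3c1=1.
Step 6. [r1c4∈{4}] nothing but 4 survives at r1c4, so r1c4=4.
Step 7. [r4c2∈{3}] r4c2 has the single candidate 3, so r4c2=3.
Step 8. [r2c3∈{2}] only 2 remains possible at r2c3 ⇒ r2c3=2.

Answer: 3 2 1 4 / 4 1 2 3 / 1 4 3 2 / 2 3 4 1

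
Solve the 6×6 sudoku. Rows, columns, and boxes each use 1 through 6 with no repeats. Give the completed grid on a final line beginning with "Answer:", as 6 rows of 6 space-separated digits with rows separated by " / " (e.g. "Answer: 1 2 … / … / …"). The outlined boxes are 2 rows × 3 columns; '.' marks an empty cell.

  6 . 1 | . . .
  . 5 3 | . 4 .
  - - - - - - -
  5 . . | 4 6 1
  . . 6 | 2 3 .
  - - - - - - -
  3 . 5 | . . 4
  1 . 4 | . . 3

Step 1. [r5c5∈{1,2}] r5c5 is the only open cell in col 5 admitting 1. So r5c5=1.
Step 2. [r5c2∈{2,6}] in row 5, 2 fits only at r5c2. So r5c2=2.
Step 3. [r2c6∈{2,6}] across col 6, 6 lands solely at r2c6, so r2c6=6.
Step 4. [r6c5∈{2,5}] r6c5 is the only open cell in row 6 admitting 2. So r6c5=2.
Step 5. [r6c4∈{5,6}] across row 6, 5 lands solely at r6c4. So r6c4=5.
Step 6. [r1c2∈{4}] only 4 remains possible at r1c2 ⇒ r1c2=4.
Step 7. [r4c6∈{5}] r4c6 is down to just 5, so r4c6=5.
Step 8. [r3c2∈{3}] r3c2's peers cover all but 3, so r3c2=3.
Step 9. [r6c2∈{6}] r6c2's peers cover all but 6 ⇒ r6c2=6.
Step 10. [r1c4∈{3}] r1c4 has the single candidate 3 ⇒ r1c4=3.
Step 11. [r5c4∈{6}] r5c4 is down to just 6 ⇒ r5c4=6.
Step 12. [r4c1∈{4}] r4c1 has the single candidate 4. So r4c1=4.
Step 13. [r3c3∈{2}] r3c3 has the single candidate 2, so r3c3=2.
Step 14. [r1c6∈{2}] nothing but 2 survives at r1c6. So r1c6=2.
Step 15. [r2c4∈{1}] only 1 remains possible at r2c4. So r2c4=1.
Step 16. [r1c5∈{5}] nothing but 5 survives at r1c5. So r1c5=5.
Step 17. [r4c2∈{1}] r4c2 has the single candidate 1, so r4c2=1.
Step 18. [r2c1∈{2}] r2c1 is down to just 2, so r2c1=2.

Answer: 6 4 1 3 5 2 / 2 5 3 1 4 6 / 5 3 2 4 6 1 / 4 1 6 2 3 5 / 3 2 5 6 1 4 / 1 6 4 5 2 3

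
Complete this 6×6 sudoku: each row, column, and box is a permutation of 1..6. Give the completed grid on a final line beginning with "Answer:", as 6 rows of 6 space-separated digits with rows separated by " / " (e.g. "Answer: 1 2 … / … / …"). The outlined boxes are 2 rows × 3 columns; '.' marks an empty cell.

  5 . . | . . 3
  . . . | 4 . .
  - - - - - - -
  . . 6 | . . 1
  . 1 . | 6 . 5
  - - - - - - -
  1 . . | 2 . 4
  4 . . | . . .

Step 1. [r6c4∈{1,3,5}] in col 4, 5 fits only at r6c4. So r6c4=5.
Step 2. [r2c1∈{2,3,6}] r2c1 is the only open cell in col 1 admitting 6, so r2c1=6.
Step 3. [r1c5∈{1,2,6}] row 1 places 6 nowhere but r1c5 ⇒ r1c5=6.
Step 4. [r5c5∈{3}] nothing but 3 survives at r5c5. So r5c5=3.
Step 5. [r3c2∈{2,3,4,5}] r3c2 is the only open cell in row 3 admitting 5, so r3c2=5.
Step 6. [r4c3∈{2,3,4}] r4c3 is the only open cell in box 3 admitting 4. So r4c3=4.
Step 7. [r2c6∈{2}] r2c6's peers cover all but 2 ⇒ r2c6=2.
Step 8. [r4c5∈{2}] r4c5 has the single candidate 2, so r4c5=2.
Step 9. [r1c4∈{1}] nothing but 1 survives at r1c4 ⇒ r1c4=1.
Step 10. [r2c2∈{3}] r2c2's peers cover all but 3. So r2c2=3.
Step 11. [r1c3∈{2}] r1c3's peers cover all but 2, so r1c3=2.
Step 12. [r3c4∈{3}] r3c4 is down to just 3. So r3c4=3.
Step 13. [r6c2∈{2,6}] across row 6, 2 lands solely at r6c2, so r6c2=2.
Step 14. [r6c6∈{6}] r6c6 has the single candidate 6. So r6c6=6.
Step 15. [r3c1∈{2}] only 2 remains possible at r3c1 ⇒ r3c1=2.
Step 16. [r2c5∈{5}] nothing but 5 survives at r2c5 ⇒ r2c5=5.
Step 17. [r6c3∈{3}] nothing but 3 survives at r6c3, so r6c3=3.
Step 18. [r3c5∈{4}] nothing but 4 survives at r3c5. So r3c5=4.
Step 19. [r4c1∈{3}] only 3 remains possible at r4c1, so r4c1=3.
Step 20. [r2c3∈{1}] only 1 remains possible at r2c3. So r2c3=1.
Step 21. [r5c3∈{5}] only 5 remains possible at r5c3, so r5c3=5.
Step 22. [r6c5∈{1}] r6c5 is down to just 1. So r6c5=1.
Step 23. [r1c2∈{4}] r1c2 has the single candidate 4, so r1c2=4.
Step 24. [r5c2∈{6}] r5c2's peers cover all but 6, so r5c2=6.

Answer: 5 4 2 1 6 3 / 6 3 1 4 5 2 / 2 5 6 3 4 1 / 3 1 4 6 2 5 / 1 6 5 2 3 4 / 4 2 3 5 1 6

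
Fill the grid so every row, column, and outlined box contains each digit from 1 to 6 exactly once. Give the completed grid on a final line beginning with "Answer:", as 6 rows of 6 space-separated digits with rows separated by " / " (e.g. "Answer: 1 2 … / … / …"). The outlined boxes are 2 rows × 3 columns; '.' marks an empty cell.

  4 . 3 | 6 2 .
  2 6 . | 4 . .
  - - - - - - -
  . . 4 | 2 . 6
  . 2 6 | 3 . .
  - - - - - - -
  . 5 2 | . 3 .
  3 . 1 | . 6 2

Step 1. [r1c6∈{1,5}] in row 1, 5 fits only at r1c6 ⇒ r1c6=5.
Step 2. [r2c5∈{1}] nothing but 1 survives at r2c5 ⇒ r2c5=1.
Step 3. [r4c6∈{1,4}] across box 4, 1 lands solely at r4c6 ⇒ r4c6=1.
Step 4. [r4c1∈{5}] r4c1 has the single candidate 5, so r4c1=5.
Step 5. [r3c2∈{1,3}] r3c2 is the only open cell in row 3 admitting 3, so r3c2=3.
Step 6. [r6c2∈{4}] only 4 remains possible at r6c2, so r6c2=4.
Step 7. [r5c6∈{4}] r5c6's peers cover all but 4 ⇒ r5c6=4.
Step 8. [r3c5∈{5}] only 5 remains possible at r3c5 ⇒ r3c5=5.
Step 9. [r2c3∈{5}] only 5 remains possible at r2c3 ⇒ r2c3=5.
Step 10. [r5c1∈{6}] r5c1 has the single candidate 6. So r5c1=6.
Step 11. [r2c6∈{3}] nothing but 3 survives at r2c6. So r2c6=3.
Step 12. [r3c1∈{1}] r3c1 has the single candidate 1 ⇒ r3c1=1.
Step 13. [r1c2∈{1}] nothing but 1 survives at r1c2, so r1c2=1.
Step 14. [r6c4∈{5}] r6c4 has the single candidate 5, so r6c4=5.
Step 15. [r4c5∈{4}] r4c5 is down to just 4, so r4c5=4.
Step 16. [r5c4∈{1}] only 1 remains possible at r5c4 ⇒ r5c4=1.

Answer: 4 1 3 6 2 5 / 2 6 5 4 1 3 / 1 3 4 2 5 6 / 5 2 6 3 4 1 / 6 5 2 1 3 4 / 3 4 1 5 6 2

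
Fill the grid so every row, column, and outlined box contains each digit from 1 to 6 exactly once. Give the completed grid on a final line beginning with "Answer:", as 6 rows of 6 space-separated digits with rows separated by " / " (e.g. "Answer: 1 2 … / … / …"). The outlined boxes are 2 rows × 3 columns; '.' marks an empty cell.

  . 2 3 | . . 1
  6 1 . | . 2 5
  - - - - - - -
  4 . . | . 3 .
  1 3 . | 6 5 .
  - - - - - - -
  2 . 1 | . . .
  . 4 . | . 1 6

Step 1. [r6c3∈{5}] nothing but 5 survives at r6c3. So r6c3=5.
Step 2. [r2c4∈{3,4}] row 2 places 3 nowhere but r2c4, so r2c4=3.
Step 3. [r5c5∈{4}] r5c5 is down to just 4, so r5c5=4.
Step 4. [r3c6∈{2}] only 2 remains possible at r3c6, so r3c6=2.
Step 5. [r5c2∈{6}] r5c2 is down to just 6. So r5c2=6.
Step 6. [r4c6∈{4}] r4c6's peers cover all but 4, so r4c6=4.
Step 7. [r5c6∈{3}] r5c6 is down to just 3 ⇒ r5c6=3.
Step 8. [r1c1∈{5}] r1c1's peers cover all but 5 ⇒ r1c1=5.
Step 9. [r1c4∈{4}] r1c4 has the single candidate 4, so r1c4=4.
Step 10. [r3c3∈{6}] r3c3 is down to just 6 ⇒ r3c3=6.
Step 11. [r2c3∈{4}] nothing but 4 survives at r2c3. So r2c3=4.
Step 12. [r3c4∈{1}] r3c4 is down to just 1 ⇒ r3c4=1.
Step 13. [r1c5∈{6}] only 6 remains possible at r1c5 ⇒ r1c5=6.
Step 14. [r6c1∈{3}] r6c1 is down to just 3. So r6c1=3.
Step 15. [r3c2∈{5}] only 5 remains possible at r3c2, so r3c2=5.
Step 16. [r5c4∈{5}] nothing but 5 survives at r5c4. So r5c4=5.
Step 17. [r6c4∈{2}] only 2 remains possible at r6c4, so r6c4=2.
Step 18. [r4c3∈{2}] r4c3 is down to just 2, so r4c3=2.

Answer: 5 2 3 4 6 1 / 6 1 4 3 2 5 / 4 5 6 1 3 2 / 1 3 2 6 5 4 / 2 6 1 5 4 3 / 3 4 5 2 1 6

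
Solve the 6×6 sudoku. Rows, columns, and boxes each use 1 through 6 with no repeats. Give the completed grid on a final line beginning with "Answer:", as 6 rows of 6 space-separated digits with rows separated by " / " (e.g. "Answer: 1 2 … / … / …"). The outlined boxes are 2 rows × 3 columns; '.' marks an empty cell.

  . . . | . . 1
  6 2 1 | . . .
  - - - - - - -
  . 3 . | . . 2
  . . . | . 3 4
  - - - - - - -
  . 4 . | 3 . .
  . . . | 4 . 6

Step 1. [r1c2∈{5}] r1c2's peers cover all but 5, so r1c2=5.
Step 2. [r5c6∈{5}] nothing but 5 survives at r5c6. So r5c6=5.
Step 3. [r6c2∈{1}] nothing but 1 survives at r6c2 ⇒ r6c2=1.
Step 4. [r5c1∈{2}] nothing but 2 survives at r5c1, so r5c1=2.
Step 5. [r2c4∈{5}] r2c4 has the single candidate 5 ⇒ r2c4=5.
Step 6. [r3c5∈{1,5,6}] across col 5, 5 lands solely at r3c5 ⇒ r3c5=5.
Step 7. [r1c5∈{2,4,6}] in col 5, 6 fits only at r1c5. So r1c5=6.
Step 8. [r4c2∈{6}] r4c2's peers cover all but 6. So r4c2=6.
Step 9. [r4c4∈{1}] r4c4 has the single candidate 1. So r4c4=1.
Step 10. [r4c1∈{5}] only 5 remains possible at r4c1. So r4c1=5.
Step 11. [r3c3∈{4}] r3c3's peers cover all but 4, so r3c3=4.
Step 12. [r1c3∈{3}] r1c3 has the single candidate 3 ⇒ r1c3=3.
Step 13. [r6c1∈{3}] r6c1's peers cover all but 3. So r6c1=3.
Step 14. [r6c5∈{2}] r6c5's peers cover all but 2. So r6c5=2.
Step 15. [r1c1∈{4}] r1c1 has the single candidate 4, so r1c1=4.
Step 16. [r3c4∈{6}] r3c4 has the single candidate 6. So r3c4=6.
Step 17. [r5c3∈{6}] r5c3 is down to just 6 ⇒ r5c3=6.
Step 18. [r1c4∈{2}] only 2 remains possible at r1c4. So r1c4=2.
Step 19. [r6c3∈{5}] r6c3's peers cover all but 5. So r6c3=5.
Step 20. [r5c5∈{1}] only 1 remains possible at r5c5 ⇒ r5c5=1.
Step 21. [r2c6∈{3}] nothing but 3 survives at r2c6 ⇒ r2c6=3.
Step 22. [r4c3∈{2}] r4c3 is down to just 2. So r4c3=2.
Step 23. [r3c1∈{1}] only 1 remains possible at r3c1. So r3c1=1.
Step 24. [r2c5∈{4}] nothing but 4 survives at r2c5, so r2c5=4.

Answer: 4 5 3 2 6 1 / 6 2 1 5 4 3 / 1 3 4 6 5 2 / 5 6 2 1 3 4 / 2 4 6 3 1 5 / 3 1 5 4 2 6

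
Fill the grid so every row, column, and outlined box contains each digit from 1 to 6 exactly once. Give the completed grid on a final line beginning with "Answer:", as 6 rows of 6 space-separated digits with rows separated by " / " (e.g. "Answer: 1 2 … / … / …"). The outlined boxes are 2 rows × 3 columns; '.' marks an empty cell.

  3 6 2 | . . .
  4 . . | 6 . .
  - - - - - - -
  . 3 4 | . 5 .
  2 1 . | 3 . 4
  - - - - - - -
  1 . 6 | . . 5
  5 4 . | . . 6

Step 1. [r1c6∈{1}] only 1 remains possible at r1c6 ⇒ r1c6=1.
Step 2. [r5c5∈{2,3,4}] 3 has one home in row 5: r5c5 ⇒ r5c5=3.
Step 3. [r2c5∈{2}] nothing but 2 survives at r2c5 ⇒ r2c5=2.
Step 4. [r6c4∈{1,2}] row 6 places 2 nowhere but r6c4, so r6c4=2.
Step 5. [r4c3∈{5}] nothing but 5 survives at r4c3 ⇒ r4c3=5.
Step 6. [r1c5∈{4}] nothing but 4 survives at r1c5, so r1c5=4.
Step 7. [r5c2∈{2}] r5c2's peers cover all but 2 ⇒ r5c2=2.
Step 8. [r2c6∈{3}] nothing but 3 survives at r2c6, so r2c6=3.
Step 9. [r6c3∈{3}] r6c3's peers cover all but 3, so r6c3=3.
Step 10. [r2c2∈{5}] r2c2 is down to just 5, so r2c2=5.
Step 11. [r3c1∈{6}] r3c1 has the single candidate 6. So r3c1=6.
Step 12. [r4c5∈{6}] r4c5 is down to just 6 ⇒ r4c5=6.
Step 13. [r3c6∈{2}] r3c6's peers cover all but 2, so r3c6=2.
Step 14. [r1c4∈{5}] only 5 remains possible at r1c4. So r1c4=5.
Step 15. [r5c4∈{4}] only 4 remains possible at r5c4, so r5c4=4.
Step 16. [r3c4∈{1}] r3c4 is down to just 1 ⇒ r3c4=1.
Step 17. [r6c5∈{1}] only 1 remains possible at r6c5 ⇒ r6c5=1.
Step 18. [r2c3∈{1}] r2c3 is down to just 1 ⇒ r2c3=1.

Answer: 3 6 2 5 4 1 / 4 5 1 6 2 3 / 6 3 4 1 5 2 / 2 1 5 3 6 4 / 1 2 6 4 3 5 / 5 4 3 2 1 6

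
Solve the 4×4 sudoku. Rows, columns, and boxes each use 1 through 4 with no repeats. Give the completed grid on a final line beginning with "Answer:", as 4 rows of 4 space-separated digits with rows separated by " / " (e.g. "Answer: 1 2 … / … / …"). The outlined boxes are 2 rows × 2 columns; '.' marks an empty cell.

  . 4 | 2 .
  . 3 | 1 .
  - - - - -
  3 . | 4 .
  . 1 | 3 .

Step 1. [r4c4∈{2}] nothing but 2 survives at r4c4 ⇒ r4c4=2.
Step 2. [r3c2∈{2}] only 2 remains possible at r3c2, so r3c2=2.
Step 3. [r3c4∈{1}] only 1 remains possible at r3c4. So r3c4=1.
Step 4. [r2c1∈{2}] r2c1 has the single candidate 2 ⇒ r2c1=2.
Step 5. [r1c4∈{3}] r1c4 has the single candidate 3. So r1c4=3.
Step 6. [r4c1∈{4}] r4c1 has the single candidate 4 ⇒ r4c1=4.
Step 7. [r2c4∈{4}] nothing but 4 survives at r2c4, so r2c4=4.
Step 8. [r1c1∈{1}] only 1 remains possible at r1c1 ⇒ r1c1=1.

Answer: 1 4 2 3 / 2 3 1 4 / 3 2 4 1 / 4 1 3 2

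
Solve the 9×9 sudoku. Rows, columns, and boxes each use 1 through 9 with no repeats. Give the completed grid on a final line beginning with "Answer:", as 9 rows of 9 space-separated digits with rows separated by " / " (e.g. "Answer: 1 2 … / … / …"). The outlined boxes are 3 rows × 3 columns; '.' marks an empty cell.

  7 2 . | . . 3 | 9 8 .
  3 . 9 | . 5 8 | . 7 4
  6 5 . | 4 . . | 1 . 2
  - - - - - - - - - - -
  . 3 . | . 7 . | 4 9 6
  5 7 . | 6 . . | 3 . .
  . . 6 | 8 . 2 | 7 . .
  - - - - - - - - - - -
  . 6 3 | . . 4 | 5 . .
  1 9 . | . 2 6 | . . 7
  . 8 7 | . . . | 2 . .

Step 1. [r7c8∈{1}] r7c8's peers cover all but 1 ⇒ r7c8=1.
Step 2. [r3c5∈{9}] r3c5's peers cover all but 9. So r3c5=9.
Step 3. [r1c4∈{1}] r1c4 is down to just 1, so r1c4=1.
Step 4. [r9c9∈{3,9}] in col 9, 3 fits only at r9c9. So r9c9=3.
Step 5. [r6c2∈{1,4}] r6c2 is the only open cell in col 2 admitting 4. So r6c2=4.
Step 6. [r4c1∈{2,8}] 8 has one home in col 1: r4c1, so r4c1=8.
Step 7. [r9c5∈{1}] r9c5 has the single candidate 1, so r9c5=1.
Step 8. [r4c4∈{5}] r4c4 has the single candidate 5 ⇒ r4c4=5.
Step 9. [r9c4∈{9}] only 9 remains possible at r9c4, so r9c4=9.
Step 10. [r4c6∈{1}] r4c6 is down to just 1, so r4c6=1.
Step 11. [r6c9∈{1,5}] in row 6, 1 fits only at r6c9, so r6c9=1.
Step 12. [r9c1∈{4}] only 4 remains possible at r9c1. So r9c1=4.
Step 13. [r4c3∈{2}] nothing but 2 survives at r4c3 ⇒ r4c3=2.
Step 14. [r7c5∈{8}] r7c5's peers cover all but 8. So r7c5=8.
Step 15. [r8c7∈{8}] only 8 remains possible at r8c7 ⇒ r8c7=8.
Step 16. [r9c6∈{5}] only 5 remains possible at r9c6 ⇒ r9c6=5.
Step 17. [r1c9∈{5}] only 5 remains possible at r1c9 ⇒ r1c9=5.
Step 18. [r5c3∈{1}] r5c3 is down to just 1. So r5c3=1.
Step 19. [r2c2∈{1}] only 1 remains possible at r2c2, so r2c2=1.
Step 20. [r5c6∈{9}] nothing but 9 survives at r5c6. So r5c6=9.
Step 21. [r8c8∈{4}] r8c8 has the single candidate 4, so r8c8=4.
Step 22. [r1c5∈{6}] r1c5's peers cover all but 6. So r1c5=6.
Step 23. [r5c9∈{8}] r5c9 is down to just 8, so r5c9=8.
Step 24. [r5c8∈{2}] r5c8 is down to just 2, so r5c8=2.
Step 25. [r6c1∈{9}] nothing but 9 survives at r6c1. So r6c1=9.
Step 26. [r3c8∈{3}] r3c8 has the single candidate 3, so r3c8=3.
Step 27. [r2c7∈{6}] r2c7 has the single candidate 6 ⇒ r2c7=6.
Step 28. [r6c8∈{5}] r6c8 is down to just 5 ⇒ r6c8=5.
Step 29. [r6c5∈{3}] nothing but 3 survives at r6c5 ⇒ r6c5=3.
Step 30. [r8c4∈{3}] r8c4 has the single candidate 3, so r8c4=3.
Step 31. [r8c3∈{5}] r8c3's peers cover all but 5 ⇒ r8c3=5.
Step 32. [r5c5∈{4}] r5c5's peers cover all but 4, so r5c5=4.
Step 33. [r3c3∈{8}] nothing but 8 survives at r3c3. So r3c3=8.
Step 34. [r7c9∈{9}] only 9 remains possible at r7c9. So r7c9=9.
Step 35. [r2c4∈{2}] only 2 remains possible at r2c4 ⇒ r2c4=2.
Step 36. [r9c8∈{6}] r9c8 is down to just 6, so r9c8=6.
Step 37. [r3c6∈{7}] only 7 remains possible at r3c6 ⇒ r3c6=7.
Step 38. [r7c1∈{2}] r7c1's peers cover all but 2, so r7c1=2.
Step 39. [r1c3∈{4}] r1c3 is down to just 4, so r1c3=4.
Step 40. [r7c4∈{7}] only 7 remains possible at r7c4, so r7c4=7.

Answer: 7 2 4 1 6 3 9 8 5 / 3 1 9 2 5 8 6 7 4 / 6 5 8 4 9 7 1 3 2 / 8 3 2 5 7 1 4 9 6 / 5 7 1 6 4 9 3 2 8 / 9 4 6 8 3 2 7 5 1 / 2 6 3 7 8 4 5 1 9 / 1 9 5 3 2 6 8 4 7 / 4 8 7 9 1 5 2 6 3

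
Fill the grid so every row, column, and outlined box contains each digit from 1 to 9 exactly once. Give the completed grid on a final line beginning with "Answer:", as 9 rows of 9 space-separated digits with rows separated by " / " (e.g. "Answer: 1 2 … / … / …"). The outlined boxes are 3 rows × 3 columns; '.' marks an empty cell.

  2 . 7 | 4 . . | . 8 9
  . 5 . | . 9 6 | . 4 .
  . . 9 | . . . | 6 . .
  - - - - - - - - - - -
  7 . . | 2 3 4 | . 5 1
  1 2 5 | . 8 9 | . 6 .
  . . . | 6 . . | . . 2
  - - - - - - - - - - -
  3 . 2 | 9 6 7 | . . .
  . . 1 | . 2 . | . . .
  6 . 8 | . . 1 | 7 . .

Step 1. [r7c2∈{4}] r7c2 has the single candidate 4 ⇒ r7c2=4.
Step 2. [r2c3∈{3}] r2c3's peers cover all but 3. So r2c3=3.
Step 3. [r9c2∈{9}] r9c2 is down to just 9. So r9c2=9.
Step 4. [r2c9∈{7}] r2c9 has the single candidate 7. So r2c9=7.
Step 5. [r8c9∈{3,4,5,6,8}] 6 has one home in row 8: r8c9, so r8c9=6.
Step 6. [r8c7∈{3,4,5,8,9}] 4 has one home in row 8: r8c7, so r8c7=4.
Step 7. [r3c6∈{2,3,5,8}] r3c6 is the only open cell in col 6 admitting 2 ⇒ r3c6=2.
Step 8. [r5c7∈{3}] r5c7 is down to just 3 ⇒ r5c7=3.
Step 9. [r6c5∈{1,5,7}] in row 6, 1 fits only at r6c5, so r6c5=1.
Step 10. [r1c5∈{5}] r1c5 is down to just 5, so r1c5=5.
Step 11. [r2c1∈{8}] only 8 remains possible at r2c1, so r2c1=8.
Step 12. [r7c7∈{1,5,8}] col 7 places 5 nowhere but r7c7, so r7c7=5.
Step 13. [r9c9∈{3}] nothing but 3 survives at r9c9. So r9c9=3.
Step 14. [r3c4∈{1,3,7,8}] r3c4 is the only open cell in row 3 admitting 8 ⇒ r3c4=8.
Step 15. [r4c7∈{8,9}] 9 has one home in row 4: r4c7, so r4c7=9.
Step 16. [r1c7∈{1}] only 1 remains possible at r1c7. So r1c7=1.
Step 17. [r8c4∈{3,5}] r8c4 is the only open cell in col 4 admitting 3. So r8c4=3.
Step 18. [r4c2∈{6,8}] 8 has one home in row 4: r4c2, so r4c2=8.
Step 19. [r9c4∈{5}] nothing but 5 survives at r9c4, so r9c4=5.
Step 20. [r6c1∈{4,9}] 9 has one home in row 6: r6c1 ⇒ r6c1=9.
Step 21. [r2c4∈{1}] nothing but 1 survives at r2c4 ⇒ r2c4=1.
Step 22. [r8c6∈{8}] r8c6's peers cover all but 8. So r8c6=8.
Step 23. [r3c5∈{7}] r3c5's peers cover all but 7 ⇒ r3c5=7.
Step 24. [r1c2∈{6}] r1c2 has the single candidate 6. So r1c2=6.
Step 25. [r1c6∈{3}] r1c6 is down to just 3, so r1c6=3.
Step 26. [r8c1∈{5}] r8c1 has the single candidate 5 ⇒ r8c1=5.
Step 27. [r6c2∈{3}] nothing but 3 survives at r6c2 ⇒ r6c2=3.
Step 28. [r6c6∈{5}] r6c6 has the single candidate 5 ⇒ r6c6=5.
Step 29. [r4c3∈{6}] nothing but 6 survives at r4c3. So r4c3=6.
Step 30. [r7c9∈{8}] r7c9 is down to just 8, so r7c9=8.
Step 31. [r7c8∈{1}] r7c8's peers cover all but 1 ⇒ r7c8=1.
Step 32. [r5c4∈{7}] r5c4 has the single candidate 7 ⇒ r5c4=7.
Step 33. [r9c5∈{4}] only 4 remains possible at r9c5. So r9c5=4.
Step 34. [r8c8∈{9}] only 9 remains possible at r8c8 ⇒ r8c8=9.
Step 35. [r8c2∈{7}] r8c2 has the single candidate 7 ⇒ r8c2=7.
Step 36. [r9c8∈{2}] r9c8 has the single candidate 2. So r9c8=2.
Step 37. [r5c9∈{4}] r5c9 has the single candidate 4, so r5c9=4.
Step 38. [r3c9∈{5}] nothing but 5 survives at r3c9. So r3c9=5.
Step 39. [r6c3∈{4}] nothing but 4 survives at r6c3, so r6c3=4.
Step 40. [r3c8∈{3}] r3c8 has the single candidate 3, so r3c8=3.
Step 41. [r3c1∈{4}] r3c1 has the single candidate 4, so r3c1=4.
Step 42. [r6c7∈{8}] r6c7 has the single candidate 8. So r6c7=8.
Step 43. [r6c8∈{7}] only 7 remains possible at r6c8, so r6c8=7.
Step 44. [r3c2∈{1}] r3c2 is down to just 1, so r3c2=1.
Step 45. [r2c7∈{2}] r2c7 is down to just 2, so r2c7=2.

Answer: 2 6 7 4 5 3 1 8 9 / 8 5 3 1 9 6 2 4 7 / 4 1 9 8 7 2 6 3 5 / 7 8 6 2 3 4 9 5 1 / 1 2 5 7 8 9 3 6 4 / 9 3 4 6 1 5 8 7 2 / 3 4 2 9 6 7 5 1 8 / 5 7 1 3 2 8 4 9 6 / 6 9 8 5 4 1 7 2 3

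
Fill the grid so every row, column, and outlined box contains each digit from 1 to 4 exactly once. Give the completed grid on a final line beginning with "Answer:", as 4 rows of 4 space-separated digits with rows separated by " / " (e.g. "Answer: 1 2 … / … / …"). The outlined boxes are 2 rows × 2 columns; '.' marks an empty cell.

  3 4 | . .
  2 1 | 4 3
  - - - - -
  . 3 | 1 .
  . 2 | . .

Step 1. [r4c4∈{4}] nothing but 4 survives at r4c4 ⇒ r4c4=4.
Step 2. [r3c4∈{2}] nothing but 2 survives at r3c4, so r3c4=2.
Step 3. [r1c3∈{2}] nothing but 2 survives at r1c3. So r1c3=2.
Step 4. [r1c4∈{1}] nothing but 1 survives at r1c4, so r1c4=1.
Step 5. [r3c1∈{4}] r3c1 is down to just 4. So r3c1=4.
Step 6. [r4c3∈{3}] only 3 remains possible at r4c3. So r4c3=3.
Step 7. [r4c1∈{1}] only 1 remains possible at r4c1, so r4c1=1.

Answer: 3 4 2 1 / 2 1 4 3 / 4 3 1 2 / 1 2 3 4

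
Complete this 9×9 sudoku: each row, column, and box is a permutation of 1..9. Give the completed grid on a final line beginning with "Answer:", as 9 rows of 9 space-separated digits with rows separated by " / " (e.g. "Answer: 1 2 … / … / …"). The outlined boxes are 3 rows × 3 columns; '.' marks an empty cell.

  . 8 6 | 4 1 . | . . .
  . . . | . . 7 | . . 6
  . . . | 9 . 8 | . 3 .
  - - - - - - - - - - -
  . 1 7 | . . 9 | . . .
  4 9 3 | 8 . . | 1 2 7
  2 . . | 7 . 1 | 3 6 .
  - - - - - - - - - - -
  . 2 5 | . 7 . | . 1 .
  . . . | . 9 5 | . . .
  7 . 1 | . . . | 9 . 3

Step 1. [r5c5∈{5,6}] r5c5 is the only open cell in row 5 admitting 5, so r5c5=5.
Step 2. [r2c4∈{2,3,5}] r2c4 is the only open cell in col 4 admitting 5, so r2c4=5.
Step 3. [r4c1∈{5,6,8}] across box 4, 6 lands solely at r4c1 ⇒ r4c1=6.
Step 4. [r2c3∈{2,4,9}] in col 3, 9 fits only at r2c3, so r2c3=9.
Step 5. [r3c9∈{1,2,4,5}] in col 9, 1 fits only at r3c9, so r3c9=1.
Step 6. [r9c8∈{4,5,8}] 5 has one home in row 9: r9c8 ⇒ r9c8=5.
Step 7. [r6c9∈{4,5,8,9}] row 6 places 9 nowhere but r6c9 ⇒ r6c9=9.
Step 8. [r8c4∈{1,2,3,6}] across row 8, 1 lands solely at r8c4. So r8c4=1.
Step 9. [r3c1∈{5}] nothing but 5 survives at r3c1 ⇒ r3c1=5.
Step 10. [r1c1∈{3}] r1c1 has the single candidate 3. So r1c1=3.
Step 11. [r2c2∈{4}] r2c2 has the single candidate 4. So r2c2=4.
Step 12. [r3c7∈{2,4,7}] across row 3, 4 lands solely at r3c7. So r3c7=4.
Step 13. [r1c6∈{2}] nothing but 2 survives at r1c6 ⇒ r1c6=2.
Step 14. [r8c1∈{8}] r8c1 is down to just 8 ⇒ r8c1=8.
Step 15. [r9c2∈{6}] r9c2's peers cover all but 6. So r9c2=6.
Step 16. [r8c7∈{2,6,7}] across row 8, 6 lands solely at r8c7 ⇒ r8c7=6.
Step 17. [r7c6∈{3,4,6}] in col 6, 3 fits only at r7c6, so r7c6=3.
Step 18. [r7c9∈{4,8}] 4 has one home in row 7: r7c9 ⇒ r7c9=4.
Step 19. [r4c9∈{5,8}] r4c9 is the only open cell in col 9 admitting 8 ⇒ r4c9=8.
Step 20. [r4c4∈{2,3}] col 4 places 3 nowhere but r4c4 ⇒ r4c4=3.
Step 21. [r6c5∈{4}] nothing but 4 survives at r6c5 ⇒ r6c5=4.
Step 22. [r1c7∈{5,7}] 7 has one home in col 7: r1c7, so r1c7=7.
Step 23. [r9c5∈{2,8}] across row 9, 8 lands solely at r9c5 ⇒ r9c5=8.
Step 24. [r2c7∈{2,8}] 2 has one home in row 2: r2c7 ⇒ r2c7=2.
Step 25. [r1c9∈{5}] nothing but 5 survives at r1c9 ⇒ r1c9=5.
Step 26. [r9c4∈{2}] r9c4 is down to just 2 ⇒ r9c4=2.
Step 27. [r7c4∈{6}] r7c4's peers cover all but 6 ⇒ r7c4=6.
Step 28. [r1c8∈{9}] r1c8's peers cover all but 9, so r1c8=9.
Step 29. [r4c5∈{2}] only 2 remains possible at r4c5. So r4c5=2.
Step 30. [r8c2∈{3}] r8c2 is down to just 3, so r8c2=3.
Step 31. [r2c5∈{3}] only 3 remains possible at r2c5, so r2c5=3.
Step 32. [r6c3∈{8}] only 8 remains possible at r6c3. So r6c3=8.
Step 33. [r9c6∈{4}] r9c6 is down to just 4, so r9c6=4.
Step 34. [r8c3∈{4}] r8c3's peers cover all but 4 ⇒ r8c3=4.
Step 35. [r4c7∈{5}] nothing but 5 survives at r4c7. So r4c7=5.
Step 36. [r8c8∈{7}] r8c8's peers cover all but 7, so r8c8=7.
Step 37. [r2c8∈{8}] nothing but 8 survives at r2c8. So r2c8=8.
Step 38. [r2c1∈{1}] only 1 remains possible at r2c1, so r2c1=1.
Step 39. [r3c5∈{6}] r3c5's peers cover all but 6, so r3c5=6.
Step 40. [r3c2∈{7}] r3c2 has the single candidate 7, so r3c2=7.
Step 41. [r8c9∈{2}] nothing but 2 survives at r8c9. So r8c9=2.
Step 42. [r7c1∈{9}] r7c1's peers cover all but 9, so r7c1=9.
Step 43. [r4c8∈{4}] nothing but 4 survives at r4c8. So r4c8=4.
Step 44. [r5c6∈{6}] r5c6's peers cover all but 6. So r5c6=6.
Step 45. [r6c2∈{5}] nothing but 5 survives at r6c2. So r6c2=5.
Step 46. [r3c3∈{2}] r3c3's peers cover all but 2, so r3c3=2.
Step 47. [r7c7∈{8}] r7c7 is down to just 8. So r7c7=8.

Answer: 3 8 6 4 1 2 7 9 5 / 1 4 9 5 3 7 2 8 6 / 5 7 2 9 6 8 4 3 1 / 6 1 7 3 2 9 5 4 8 / 4 9 3 8 5 6 1 2 7 / 2 5 8 7 4 1 3 6 9 / 9 2 5 6 7 3 8 1 4 / 8 3 4 1 9 5 6 7 2 / 7 6 1 2 8 4 9 5 3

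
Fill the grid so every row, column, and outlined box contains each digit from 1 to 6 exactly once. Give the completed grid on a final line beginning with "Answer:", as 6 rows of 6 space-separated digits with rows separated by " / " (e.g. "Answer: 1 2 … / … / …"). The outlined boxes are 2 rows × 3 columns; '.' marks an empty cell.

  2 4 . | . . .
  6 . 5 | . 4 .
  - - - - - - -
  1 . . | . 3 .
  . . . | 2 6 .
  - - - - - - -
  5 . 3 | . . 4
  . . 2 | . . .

Step 1. [r3c6∈{5}] only 5 remains possible at r3c6. So r3c6=5.
Step 2. [r1c3∈{1}] r1c3 has the single candidate 1. So r1c3=1.
Step 3. [r2c2∈{3}] r2c2's peers cover all but 3, so r2c2=3.
Step 4. [r2c4∈{1}] nothing but 1 survives at r2c4, so r2c4=1.
Step 5. [r5c4∈{6}] r5c4 has the single candidate 6, so r5c4=6.
Step 6. [r4c3∈{4}] nothing but 4 survives at r4c3 ⇒ r4c3=4.
Step 7. [r5c2∈{1}] only 1 remains possible at r5c2. So r5c2=1.
Step 8. [r1c5∈{5}] r1c5 has the single candidate 5, so r1c5=5.
Step 9. [r1c4∈{3}] nothing but 3 survives at r1c4 ⇒ r1c4=3.
Step 10. [r6c5∈{1}] r6c5 has the single candidate 1. So r6c5=1.
Step 11. [r3c3∈{6}] r3c3 has the single candidate 6 ⇒ r3c3=6.
Step 12. [r3c2∈{2}] r3c2 is down to just 2. So r3c2=2.
Step 13. [r3c4∈{4}] only 4 remains possible at r3c4, so r3c4=4.
Step 14. [r6c2∈{6}] nothing but 6 survives at r6c2. So r6c2=6.
Step 15. [r1c6∈{6}] only 6 remains possible at r1c6. So r1c6=6.
Step 16. [r4c6∈{1}] r4c6 has the single candidate 1 ⇒ r4c6=1.
Step 17. [r6c1∈{4}] nothing but 4 survives at r6c1 ⇒ r6c1=4.
Step 18. [r4c1∈{3}] nothing but 3 survives at r4c1. So r4c1=3.
Step 19. [r5c5∈{2}] r5c5 has the single candidate 2, so r5c5=2.
Step 20. [r4c2∈{5}] r4c2's peers cover all but 5. So r4c2=5.
Step 21. [r6c4∈{5}] only 5 remains possible at r6c4, so r6c4=5.
Step 22. [r6c6∈{3}] r6c6 has the single candidate 3. So r6c6=3.
Step 23. [r2c6∈{2}] r2c6 has the single candidate 2. So r2c6=2.

Answer: 2 4 1 3 5 6 / 6 3 5 1 4 2 / 1 2 6 4 3 5 / 3 5 4 2 6 1 / 5 1 3 6 2 4 / 4 6 2 5 1 3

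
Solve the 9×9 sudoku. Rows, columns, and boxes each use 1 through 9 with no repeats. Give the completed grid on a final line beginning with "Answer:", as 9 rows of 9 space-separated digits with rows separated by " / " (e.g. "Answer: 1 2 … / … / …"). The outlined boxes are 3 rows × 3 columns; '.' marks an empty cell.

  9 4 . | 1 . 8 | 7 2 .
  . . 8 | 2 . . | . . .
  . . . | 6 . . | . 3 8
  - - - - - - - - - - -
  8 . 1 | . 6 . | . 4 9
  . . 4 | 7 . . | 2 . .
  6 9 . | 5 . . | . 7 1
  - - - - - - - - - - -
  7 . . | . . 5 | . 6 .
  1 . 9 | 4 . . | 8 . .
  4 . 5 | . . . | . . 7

Step 1. [r4c4∈{3}] r4c4's peers cover all but 3. So r4c4=3.
Step 2. [r2c7∈{1,4,5,6,9}] across col 7, 6 lands solely at r2c7. So r2c7=6.
Step 3. [r1c9∈{5}] r1c9's peers cover all but 5. So r1c9=5.
Step 4. [r1c5∈{3}] r1c5 is down to just 3, so r1c5=3.
Step 5. [r3c3∈{2,7}] r3c3 is the only open cell in col 3 admitting 7 ⇒ r3c3=7.
Step 6. [r6c5∈{2,4,8}] 8 has one home in row 6: r6c5. So r6c5=8.
Step 7. [r2c9∈{4}] nothing but 4 survives at r2c9 ⇒ r2c9=4.
Step 8. [r6c7∈{3}] r6c7 is down to just 3 ⇒ r6c7=3.
Step 9. [r7c3∈{2,3}] 3 has one home in col 3: r7c3 ⇒ r7c3=3.
Step 10. [r9c6∈{1,2,3,6,9}] across row 9, 3 lands solely at r9c6, so r9c6=3.
Step 11. [r8c6∈{2,6,7}] r8c6 is the only open cell in col 6 admitting 6, so r8c6=6.
Step 12. [r8c2∈{2}] nothing but 2 survives at r8c2 ⇒ r8c2=2.
Step 13. [r3c5∈{4,5,9}] r3c5 is the only open cell in col 5 admitting 4 ⇒ r3c5=4.
Step 14. [r3c6∈{9}] only 9 remains possible at r3c6. So r3c6=9.
Step 15. [r3c7∈{1}] only 1 remains possible at r3c7 ⇒ r3c7=1.
Step 16. [r3c2∈{5}] nothing but 5 survives at r3c2 ⇒ r3c2=5.
Step 17. [r7c5∈{1,2,9}] in row 7, 1 fits only at r7c5, so r7c5=1.
Step 18. [r9c7∈{9}] r9c7's peers cover all but 9. So r9c7=9.
Step 19. [r2c1∈{3}] only 3 remains possible at r2c1 ⇒ r2c1=3.
Step 20. [r9c4∈{8}] r9c4's peers cover all but 8 ⇒ r9c4=8.
Step 21. [r5c1∈{5}] r5c1's peers cover all but 5. So r5c1=5.
Step 22. [r6c6∈{2,4}] row 6 places 4 nowhere but r6c6. So r6c6=4.
Step 23. [r8c5∈{7}] r8c5's peers cover all but 7, so r8c5=7.
Step 24. [r5c5∈{9}] only 9 remains possible at r5c5 ⇒ r5c5=9.
Step 25. [r2c8∈{9}] nothing but 9 survives at r2c8 ⇒ r2c8=9.
Step 26. [r9c8∈{1}] nothing but 1 survives at r9c8. So r9c8=1.
Step 27. [r5c9∈{6}] r5c9 has the single candidate 6, so r5c9=6.
Step 28. [r7c9∈{2}] r7c9 has the single candidate 2, so r7c9=2.
Step 29. [r5c2∈{3}] nothing but 3 survives at r5c2 ⇒ r5c2=3.
Step 30. [r4c2∈{7}] r4c2's peers cover all but 7 ⇒ r4c2=7.
Step 31. [r5c6∈{1}] nothing but 1 survives at r5c6 ⇒ r5c6=1.
Step 32. [r4c7∈{5}] r4c7 has the single candidate 5. So r4c7=5.
Step 33. [r7c7∈{4}] r7c7 has the single candidate 4, so r7c7=4.
Step 34. [r9c5∈{2}] r9c5 is down to just 2. So r9c5=2.
Step 35. [r7c2∈{8}] nothing but 8 survives at r7c2, so r7c2=8.
Step 36. [r8c8∈{5}] nothing but 5 survives at r8c8, so r8c8=5.
Step 37. [r7c4∈{9}] nothing but 9 survives at r7c4, so r7c4=9.
Step 38. [r3c1∈{2}] nothing but 2 survives at r3c1. So r3c1=2.
Step 39. [r2c2∈{1}] r2c2 has the single candidate 1, so r2c2=1.
Step 40. [r5c8∈{8}] nothing but 8 survives at r5c8 ⇒ r5c8=8.
Step 41. [r6c3∈{2}] r6c3 has the single candidate 2, so r6c3=2.
Step 42. [r2c5∈{5}] r2c5 has the single candidate 5. So r2c5=5.
Step 43. [r8c9∈{3}] nothing but 3 survives at r8c9 ⇒ r8c9=3.
Step 44. [r2c6∈{7}] r2c6's peers cover all but 7. So r2c6=7.
Step 45. [r9c2∈{6}] r9c2 has the single candidate 6. So r9c2=6.
Step 46. [r1c3∈{6}] nothing but 6 survives at r1c3. So r1c3=6.
Step 47. [r4c6∈{2}] r4c6 is down to just 2 ⇒ r4c6=2.

Answer: 9 4 6 1 3 8 7 2 5 / 3 1 8 2 5 7 6 9 4 / 2 5 7 6 4 9 1 3 8 / 8 7 1 3 6 2 5 4 9 / 5 3 4 7 9 1 2 8 6 / 6 9 2 5 8 4 3 7 1 / 7 8 3 9 1 5 4 6 2 / 1 2 9 4 7 6 8 5 3 / 4 6 5 8 2 3 9 1 7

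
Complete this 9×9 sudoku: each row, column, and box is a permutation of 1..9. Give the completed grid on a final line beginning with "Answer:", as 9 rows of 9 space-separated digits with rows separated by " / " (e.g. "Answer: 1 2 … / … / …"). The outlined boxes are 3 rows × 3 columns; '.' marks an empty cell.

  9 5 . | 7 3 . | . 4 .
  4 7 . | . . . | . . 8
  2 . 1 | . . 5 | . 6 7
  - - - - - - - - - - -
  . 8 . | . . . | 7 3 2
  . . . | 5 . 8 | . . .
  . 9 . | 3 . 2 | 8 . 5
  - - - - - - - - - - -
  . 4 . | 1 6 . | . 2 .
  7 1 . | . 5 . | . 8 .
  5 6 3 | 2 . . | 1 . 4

Step 1. [r2c7∈{2,3,5,9}] row 2 places 3 nowhere but r2c7, so r2c7=3.
Step 2. [r2c3∈{6}] only 6 remains possible at r2c3 ⇒ r2c3=6.
Step 3. [r2c4∈{9}] r2c4 has the single candidate 9. So r2c4=9.
Step 4. [r6c8∈{1}] only 1 remains possible at r6c8 ⇒ r6c8=1.
Step 5. [r5c8∈{9}] nothing but 9 survives at r5c8, so r5c8=9.
Step 6. [r7c6∈{3,7,9}] row 7 places 7 nowhere but r7c6, so r7c6=7.
Step 7. [r5c1∈{1,3,6}] in col 1, 3 fits only at r5c1. So r5c1=3.
Step 8. [r5c5∈{1,4,7}] across row 5, 1 lands solely at r5c5, so r5c5=1.
Step 9. [r8c4∈{4}] only 4 remains possible at r8c4 ⇒ r8c4=4.
Step 10. [r4c6∈{4,6,9}] col 6 places 4 nowhere but r4c6. So r4c6=4.
Step 11. [r5c3∈{2,4,7}] in row 5, 7 fits only at r5c3, so r5c3=7.
Step 12. [r7c9∈{3,9}] 3 has one home in row 7: r7c9, so r7c9=3.
Step 13. [r8c9∈{6,9}] col 9 places 9 nowhere but r8c9, so r8c9=9.
Step 14. [r9c5∈{8,9}] row 9 places 8 nowhere but r9c5. So r9c5=8.
Step 15. [r4c4∈{6}] r4c4 is down to just 6. So r4c4=6.
Step 16. [r5c9∈{6}] r5c9's peers cover all but 6. So r5c9=6.
Step 17. [r1c6∈{1,6}] in row 1, 6 fits only at r1c6. So r1c6=6.
Step 18. [r1c3∈{8}] r1c3 is down to just 8, so r1c3=8.
Step 19. [r7c1∈{8}] only 8 remains possible at r7c1. So r7c1=8.
Step 20. [r4c3∈{5}] only 5 remains possible at r4c3, so r4c3=5.
Step 21. [r6c3∈{4}] r6c3 has the single candidate 4 ⇒ r6c3=4.
Step 22. [r7c7∈{5}] only 5 remains possible at r7c7 ⇒ r7c7=5.
Step 23. [r5c2∈{2}] r5c2 is down to just 2. So r5c2=2.
Step 24. [r3c4∈{8}] r3c4 is down to just 8, so r3c4=8.
Step 25. [r8c3∈{2}] nothing but 2 survives at r8c3 ⇒ r8c3=2.
Step 26. [r5c7∈{4}] r5c7 has the single candidate 4 ⇒ r5c7=4.
Step 27. [r4c5∈{9}] r4c5 has the single candidate 9 ⇒ r4c5=9.
Step 28. [r9c8∈{7}] nothing but 7 survives at r9c8. So r9c8=7.
Step 29. [r1c9∈{1}] only 1 remains possible at r1c9. So r1c9=1.
Step 30. [r9c6∈{9}] only 9 remains possible at r9c6. So r9c6=9.
Step 31. [r2c5∈{2}] nothing but 2 survives at r2c5 ⇒ r2c5=2.
Step 32. [r3c5∈{4}] r3c5 has the single candidate 4. So r3c5=4.
Step 33. [r4c1∈{1}] only 1 remains possible at r4c1. So r4c1=1.
Step 34. [r6c1∈{6}] r6c1's peers cover all but 6. So r6c1=6.
Step 35. [r2c8∈{5}] r2c8's peers cover all but 5, so r2c8=5.
Step 36. [r6c5∈{7}] r6c5's peers cover all but 7. So r6c5=7.
Step 37. [r3c2∈{3}] r3c2 has the single candidate 3, so r3c2=3.
Step 38. [r3c7∈{9}] nothing but 9 survives at r3c7 ⇒ r3c7=9.
Step 39. [r2c6∈{1}] r2c6 is down to just 1. So r2c6=1.
Step 40. [r8c7∈{6}] r8c7 has the single candidate 6, so r8c7=6.
Step 41. [r7c3∈{9}] only 9 remains possible at r7c3. So r7c3=9.
Step 42. [r1c7∈{2}] r1c7 is down to just 2 ⇒ r1c7=2.
Step 43. [r8c6∈{3}] r8c6 has the single candidate 3 ⇒ r8c6=3.

Answer: 9 5 8 7 3 6 2 4 1 / 4 7 6 9 2 1 3 5 8 / 2 3 1 8 4 5 9 6 7 / 1 8 5 6 9 4 7 3 2 / 3 2 7 5 1 8 4 9 6 / 6 9 4 3 7 2 8 1 5 / 8 4 9 1 6 7 5 2 3 / 7 1 2 4 5 3 6 8 9 / 5 6 3 2 8 9 1 7 4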